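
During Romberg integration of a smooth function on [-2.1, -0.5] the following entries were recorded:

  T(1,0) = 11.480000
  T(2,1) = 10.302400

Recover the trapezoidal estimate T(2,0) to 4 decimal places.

10.5968

From T(2,1) = (4·T(2,0) − T(1,0))/3, solve for T(2,0):
4·T(2,0) = 3·10.302400 + 11.480000 = 42.387200
T(2,0) = 10.596800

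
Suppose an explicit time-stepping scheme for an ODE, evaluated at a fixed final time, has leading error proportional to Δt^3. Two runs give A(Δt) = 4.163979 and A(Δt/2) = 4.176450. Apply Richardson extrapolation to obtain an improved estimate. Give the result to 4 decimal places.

4.1782

The leading error scales as Δt^3; refining by a factor of 2 reduces it by 2^3 = 8.
Extrapolated value = (8·A(Δt/2) − A(Δt)) / (8 − 1)
= (8·4.176450 − 4.163979) / 7
= 29.247621 / 7 = 4.178232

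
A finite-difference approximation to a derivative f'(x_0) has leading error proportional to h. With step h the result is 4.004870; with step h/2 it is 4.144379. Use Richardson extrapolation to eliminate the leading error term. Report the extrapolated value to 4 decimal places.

The leading error scales as h; refining by a factor of 2 reduces it by 2^1 = 2.
Extrapolated value = (2·A(h/2) − A(h)) / (2 − 1)
= (2·4.144379 − 4.004870) / 1
= 4.283888 / 1 = 4.283888

4.2839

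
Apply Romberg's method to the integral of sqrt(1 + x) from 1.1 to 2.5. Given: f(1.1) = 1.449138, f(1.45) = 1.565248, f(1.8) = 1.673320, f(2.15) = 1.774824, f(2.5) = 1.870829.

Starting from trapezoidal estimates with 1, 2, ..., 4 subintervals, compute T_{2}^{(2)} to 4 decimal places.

2.3365

T_{0}^{(0)} (trapezoid, 1 panel, h=1.4000): 2.323977
T_{1}^{(0)} (trapezoid, 2 panels, h=0.7000): 2.333312
T_{2}^{(0)} (trapezoid, 4 panels, h=0.3500): 2.335681
T_{1}^{(1)} = 2.333312 + (2.333312 − 2.323977)/3 = 2.336424
T_{2}^{(1)} = 2.335681 + (2.335681 − 2.333312)/3 = 2.336471
T_{2}^{(2)} = 2.336471 + (2.336471 − 2.336424)/15 = 2.336474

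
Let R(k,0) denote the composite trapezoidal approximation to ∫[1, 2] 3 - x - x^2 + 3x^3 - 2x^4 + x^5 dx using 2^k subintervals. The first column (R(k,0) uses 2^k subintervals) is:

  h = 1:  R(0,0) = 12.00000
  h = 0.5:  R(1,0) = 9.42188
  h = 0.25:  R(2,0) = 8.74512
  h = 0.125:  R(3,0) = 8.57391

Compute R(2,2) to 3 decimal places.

8.517

Richardson extrapolation on the trapezoidal column (denominator 4−1=3):
R(1,1) = 9.42188 + (9.42188 − 12.00000)/3 = 8.56251
R(2,1) = 8.74512 + (8.74512 − 9.42188)/3 = 8.51953
R(2,2) = 8.51953 + (8.51953 − 8.56251)/15 = 8.51666
(Column j=1 coincides with Simpson's rule on the same nodes.)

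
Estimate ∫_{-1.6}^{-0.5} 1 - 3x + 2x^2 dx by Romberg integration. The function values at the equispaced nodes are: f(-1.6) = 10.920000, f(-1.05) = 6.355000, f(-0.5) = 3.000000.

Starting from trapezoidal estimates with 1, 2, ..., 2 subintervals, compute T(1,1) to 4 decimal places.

7.2123

T(0,0) (trapezoid, 1 panel, h=1.1000): 7.656000
T(1,0) (trapezoid, 2 panels, h=0.5500): 7.323250
T(1,1) = 7.323250 + (7.323250 − 7.656000)/3 = 7.212333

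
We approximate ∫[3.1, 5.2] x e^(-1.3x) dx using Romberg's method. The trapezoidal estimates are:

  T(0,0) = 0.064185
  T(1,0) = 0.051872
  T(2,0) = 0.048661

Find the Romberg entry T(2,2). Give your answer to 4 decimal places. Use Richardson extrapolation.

Richardson extrapolation on the trapezoidal column (denominator 4−1=3):
T(1,1) = (4·0.051872 − 0.064185) / 3 = 0.047768
T(2,1) = (4·0.048661 − 0.051872) / 3 = 0.047591
T(2,2) = 0.047591 + (0.047591 − 0.047768)/15 = 0.047579
(Column j=1 coincides with Simpson's rule on the same nodes.)

0.0476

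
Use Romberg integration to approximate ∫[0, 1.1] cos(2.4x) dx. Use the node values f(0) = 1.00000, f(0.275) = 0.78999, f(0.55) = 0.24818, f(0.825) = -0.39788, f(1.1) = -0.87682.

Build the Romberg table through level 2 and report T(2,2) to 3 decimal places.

0.200

T(0,0) (trapezoid, 1 panel, h=1.1000): 0.06775
T(1,0) (trapezoid, 2 panels, h=0.5500): 0.17037
T(2,0) (trapezoid, 4 panels, h=0.2750): 0.19302
T(1,1) = 0.17037 + (0.17037 − 0.06775)/3 = 0.20458
T(2,1) = 0.19302 + (0.19302 − 0.17037)/3 = 0.20057
T(2,2) = 0.20057 + (0.20057 − 0.20458)/15 = 0.20030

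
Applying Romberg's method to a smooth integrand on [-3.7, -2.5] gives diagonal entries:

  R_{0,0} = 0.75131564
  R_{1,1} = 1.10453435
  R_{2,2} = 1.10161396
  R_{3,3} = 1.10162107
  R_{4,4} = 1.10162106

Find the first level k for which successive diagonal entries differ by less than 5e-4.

|R_{1,1} − R_{0,0}| = 0.35321871 ≥ 5e-4
|R_{2,2} − R_{1,1}| = 0.00292039 ≥ 5e-4
|R_{3,3} − R_{2,2}| = 0.00000711 < 5e-4

k = 3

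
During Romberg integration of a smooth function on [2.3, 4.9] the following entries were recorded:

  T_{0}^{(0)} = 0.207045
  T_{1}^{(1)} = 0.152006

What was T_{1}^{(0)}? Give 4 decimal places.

From T_{1}^{(1)} = (4·T_{1}^{(0)} − T_{0}^{(0)})/3, solve for T_{1}^{(0)}:
4·T_{1}^{(0)} = 3·0.152006 + 0.207045 = 0.663063
T_{1}^{(0)} = 0.165766

0.1658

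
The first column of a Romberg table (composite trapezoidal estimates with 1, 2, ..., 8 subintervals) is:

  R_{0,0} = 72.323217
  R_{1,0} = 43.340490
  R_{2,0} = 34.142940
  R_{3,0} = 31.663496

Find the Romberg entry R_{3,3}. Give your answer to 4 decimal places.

R_{1,1} = (4·43.340490 − 72.323217) / 3 = 33.679581
R_{2,1} = (4·34.142940 − 43.340490) / 3 = 31.077090
R_{3,1} = 31.663496 + (31.663496 − 34.142940)/3 = 30.837015
R_{2,2} = 31.077090 + (31.077090 − 33.679581)/15 = 30.903591
R_{3,2} = 30.837015 + (30.837015 − 31.077090)/15 = 30.821010
R_{3,3} = (64·30.821010 − 30.903591) / 63 = 30.819699

30.8197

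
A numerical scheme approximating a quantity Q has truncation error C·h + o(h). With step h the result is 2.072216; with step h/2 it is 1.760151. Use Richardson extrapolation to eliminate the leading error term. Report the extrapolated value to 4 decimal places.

1.4481

The leading error scales as h; refining by a factor of 2 reduces it by 2^1 = 2.
Extrapolated value = (2·A(h/2) − A(h)) / (2 − 1)
= (2·1.760151 − 2.072216) / 1
= 1.448086 / 1 = 1.448086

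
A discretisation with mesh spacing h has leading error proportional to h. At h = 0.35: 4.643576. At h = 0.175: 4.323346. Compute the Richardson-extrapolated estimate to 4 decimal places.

4.0031

The leading error scales as h; refining by a factor of 2 reduces it by 2^1 = 2.
Extrapolated value = (2·A(h/2) − A(h)) / (2 − 1)
= (2·4.323346 − 4.643576) / 1
= 4.003116 / 1 = 4.003116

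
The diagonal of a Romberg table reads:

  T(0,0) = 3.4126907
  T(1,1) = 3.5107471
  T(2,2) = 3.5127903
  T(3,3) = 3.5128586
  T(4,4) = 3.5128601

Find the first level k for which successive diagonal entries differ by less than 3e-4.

k = 3

|T(1,1) − T(0,0)| = 0.0980564 ≥ 3e-4
|T(2,2) − T(1,1)| = 0.0020432 ≥ 3e-4
|T(3,3) − T(2,2)| = 0.0000683 < 3e-4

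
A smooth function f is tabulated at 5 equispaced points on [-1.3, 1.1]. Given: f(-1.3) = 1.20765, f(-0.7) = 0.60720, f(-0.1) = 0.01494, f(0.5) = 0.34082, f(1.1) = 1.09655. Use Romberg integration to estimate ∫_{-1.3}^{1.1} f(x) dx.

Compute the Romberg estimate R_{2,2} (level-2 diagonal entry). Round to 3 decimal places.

1.244

R_{0,0} (trapezoid, 1 panel, h=2.4000): 2.76504
R_{1,0} (trapezoid, 2 panels, h=1.2000): 1.40045
R_{2,0} (trapezoid, 4 panels, h=0.6000): 1.26904
R_{1,1} = 1.40045 + (1.40045 − 2.76504)/3 = 0.94559
R_{2,1} = 1.26904 + (1.26904 − 1.40045)/3 = 1.22524
R_{2,2} = 1.22524 + (1.22524 − 0.94559)/15 = 1.24388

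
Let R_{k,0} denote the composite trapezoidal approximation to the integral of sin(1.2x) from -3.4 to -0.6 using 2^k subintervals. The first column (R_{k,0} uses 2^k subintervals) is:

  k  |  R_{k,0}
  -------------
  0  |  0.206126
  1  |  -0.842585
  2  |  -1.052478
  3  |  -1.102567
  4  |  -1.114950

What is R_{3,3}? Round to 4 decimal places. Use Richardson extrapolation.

-1.1191

Richardson extrapolation on the trapezoidal column (denominator 4−1=3):
R_{1,1} = -0.842585 + (-0.842585 − 0.206126)/3 = -1.192155
R_{2,1} = -1.052478 + (-1.052478 − (-0.842585))/3 = -1.122442
R_{3,1} = (4·(-1.102567) − (-1.052478)) / 3 = -1.119263
R_{2,2} = -1.122442 + (-1.122442 − (-1.192155))/15 = -1.117794
R_{3,2} = -1.119263 + (-1.119263 − (-1.122442))/15 = -1.119051
R_{3,3} = -1.119051 + (-1.119051 − (-1.117794))/63 = -1.119071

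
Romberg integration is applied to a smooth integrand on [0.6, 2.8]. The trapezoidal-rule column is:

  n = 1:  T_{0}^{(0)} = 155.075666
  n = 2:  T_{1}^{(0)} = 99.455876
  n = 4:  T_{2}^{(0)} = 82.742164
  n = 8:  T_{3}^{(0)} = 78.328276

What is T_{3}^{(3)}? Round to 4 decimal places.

76.8347

Richardson extrapolation on the trapezoidal column (denominator 4−1=3):
T_{1}^{(1)} = 99.455876 + (99.455876 − 155.075666)/3 = 80.915946
T_{2}^{(1)} = (4·82.742164 − 99.455876) / 3 = 77.170927
T_{3}^{(1)} = 78.328276 + (78.328276 − 82.742164)/3 = 76.856980
T_{2}^{(2)} = (16·77.170927 − 80.915946) / 15 = 76.921259
T_{3}^{(2)} = (16·76.856980 − 77.170927) / 15 = 76.836050
T_{3}^{(3)} = (64·76.836050 − 76.921259) / 63 = 76.834697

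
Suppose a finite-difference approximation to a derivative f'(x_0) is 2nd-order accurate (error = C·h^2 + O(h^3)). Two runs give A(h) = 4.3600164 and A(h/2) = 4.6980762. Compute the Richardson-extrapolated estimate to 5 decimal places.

Extrapolated value = (4·A(h/2) − A(h)) / (4 − 1)
= (4·4.6980762 − 4.3600164) / 3
= 14.4322884 / 3 = 4.8107628

4.81076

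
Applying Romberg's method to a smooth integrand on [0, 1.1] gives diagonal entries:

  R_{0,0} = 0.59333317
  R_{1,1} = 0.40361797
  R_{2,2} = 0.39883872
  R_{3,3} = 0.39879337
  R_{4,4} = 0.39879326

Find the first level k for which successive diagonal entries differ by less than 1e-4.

k = 3

|R_{1,1} − R_{0,0}| = 0.18971520 ≥ 1e-4
|R_{2,2} − R_{1,1}| = 0.00477925 ≥ 1e-4
|R_{3,3} − R_{2,2}| = 0.00004535 < 1e-4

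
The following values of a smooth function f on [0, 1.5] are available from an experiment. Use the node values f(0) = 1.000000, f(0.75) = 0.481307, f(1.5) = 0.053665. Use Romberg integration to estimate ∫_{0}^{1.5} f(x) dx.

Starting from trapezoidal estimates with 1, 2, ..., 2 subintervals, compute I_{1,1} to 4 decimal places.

0.7447

I_{0,0} (trapezoid, 1 panel, h=1.5000): 0.790249
I_{1,0} (trapezoid, 2 panels, h=0.7500): 0.756105
I_{1,1} = 0.756105 + (0.756105 − 0.790249)/3 = 0.744724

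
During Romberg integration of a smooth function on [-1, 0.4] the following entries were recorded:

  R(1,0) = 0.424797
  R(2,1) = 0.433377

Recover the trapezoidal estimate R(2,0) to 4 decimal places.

0.4312

From R(2,1) = (4·R(2,0) − R(1,0))/3, solve for R(2,0):
4·R(2,0) = 3·0.433377 + 0.424797 = 1.724928
R(2,0) = 0.431232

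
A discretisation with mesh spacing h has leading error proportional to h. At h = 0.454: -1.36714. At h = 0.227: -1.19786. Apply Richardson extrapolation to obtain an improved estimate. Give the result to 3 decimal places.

-1.029

Extrapolated value = (2·A(h/2) − A(h)) / (2 − 1)
= (2·(-1.19786) − (-1.36714)) / 1
= -1.02858 / 1 = -1.02858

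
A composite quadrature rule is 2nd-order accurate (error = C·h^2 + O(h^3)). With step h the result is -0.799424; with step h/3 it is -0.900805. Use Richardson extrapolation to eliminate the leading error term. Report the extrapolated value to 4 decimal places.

The leading error scales as h^2; refining by a factor of 3 reduces it by 3^2 = 9.
Extrapolated value = (9·A(h/3) − A(h)) / (9 − 1)
= (9·(-0.900805) − (-0.799424)) / 8
= -7.307821 / 8 = -0.913478

-0.9135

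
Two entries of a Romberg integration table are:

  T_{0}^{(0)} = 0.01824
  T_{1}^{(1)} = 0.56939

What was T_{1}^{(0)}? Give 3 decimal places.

0.432

From T_{1}^{(1)} = (4·T_{1}^{(0)} − T_{0}^{(0)})/3, solve for T_{1}^{(0)}:
4·T_{1}^{(0)} = 3·0.56939 + 0.01824 = 1.72641
T_{1}^{(0)} = 0.43160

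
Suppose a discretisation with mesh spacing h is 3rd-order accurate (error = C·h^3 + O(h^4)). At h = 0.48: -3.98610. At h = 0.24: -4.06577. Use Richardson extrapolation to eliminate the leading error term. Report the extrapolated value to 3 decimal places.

The leading error scales as h^3; refining by a factor of 2 reduces it by 2^3 = 8.
Extrapolated value = (8·A(h/2) − A(h)) / (8 − 1)
= (8·(-4.06577) − (-3.98610)) / 7
= -28.54006 / 7 = -4.07715

-4.077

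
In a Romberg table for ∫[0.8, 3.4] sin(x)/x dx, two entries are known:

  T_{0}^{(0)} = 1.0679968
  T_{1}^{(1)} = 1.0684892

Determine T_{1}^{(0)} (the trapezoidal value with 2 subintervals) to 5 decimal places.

From T_{1}^{(1)} = (4·T_{1}^{(0)} − T_{0}^{(0)})/3, solve for T_{1}^{(0)}:
4·T_{1}^{(0)} = 3·1.0684892 + 1.0679968 = 4.2734644
T_{1}^{(0)} = 1.0683661

1.06837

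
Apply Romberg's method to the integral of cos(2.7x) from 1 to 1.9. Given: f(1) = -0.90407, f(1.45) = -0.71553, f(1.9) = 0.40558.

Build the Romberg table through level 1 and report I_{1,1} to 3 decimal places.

-0.504

I_{0,0} (trapezoid, 1 panel, h=0.9000): -0.22432
I_{1,0} (trapezoid, 2 panels, h=0.4500): -0.43415
I_{1,1} = -0.43415 + (-0.43415 − (-0.22432))/3 = -0.50409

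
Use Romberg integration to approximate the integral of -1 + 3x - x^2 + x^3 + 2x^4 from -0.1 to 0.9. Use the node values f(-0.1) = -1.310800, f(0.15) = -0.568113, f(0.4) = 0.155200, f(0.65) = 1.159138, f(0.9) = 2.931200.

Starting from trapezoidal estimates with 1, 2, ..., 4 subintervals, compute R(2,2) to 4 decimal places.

0.3569

R(0,0) (trapezoid, 1 panel, h=1.0000): 0.810200
R(1,0) (trapezoid, 2 panels, h=0.5000): 0.482700
R(2,0) (trapezoid, 4 panels, h=0.2500): 0.389106
R(1,1) = 0.482700 + (0.482700 − 0.810200)/3 = 0.373533
R(2,1) = 0.389106 + (0.389106 − 0.482700)/3 = 0.357908
R(2,2) = 0.357908 + (0.357908 − 0.373533)/15 = 0.356866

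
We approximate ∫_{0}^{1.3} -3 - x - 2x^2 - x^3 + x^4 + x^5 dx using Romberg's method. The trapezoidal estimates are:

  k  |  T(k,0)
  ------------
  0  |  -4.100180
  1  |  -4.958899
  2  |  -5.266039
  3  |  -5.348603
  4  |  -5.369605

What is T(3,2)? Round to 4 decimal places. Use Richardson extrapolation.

-5.3766

Richardson extrapolation on the trapezoidal column (denominator 4−1=3):
T(2,1) = -5.266039 + (-5.266039 − (-4.958899))/3 = -5.368419
T(3,1) = -5.348603 + (-5.348603 − (-5.266039))/3 = -5.376124
T(3,2) = (16·(-5.376124) − (-5.368419)) / 15 = -5.376638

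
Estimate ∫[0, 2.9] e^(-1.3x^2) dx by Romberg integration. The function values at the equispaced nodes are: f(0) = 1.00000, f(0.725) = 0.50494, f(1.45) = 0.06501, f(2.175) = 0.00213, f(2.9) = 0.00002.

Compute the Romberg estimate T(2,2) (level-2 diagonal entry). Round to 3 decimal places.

T(0,0) (trapezoid, 1 panel, h=2.9000): 1.45003
T(1,0) (trapezoid, 2 panels, h=1.4500): 0.81928
T(2,0) (trapezoid, 4 panels, h=0.7250): 0.77727
T(1,1) = 0.81928 + (0.81928 − 1.45003)/3 = 0.60903
T(2,1) = 0.77727 + (0.77727 − 0.81928)/3 = 0.76327
T(2,2) = 0.76327 + (0.76327 − 0.60903)/15 = 0.77355

0.774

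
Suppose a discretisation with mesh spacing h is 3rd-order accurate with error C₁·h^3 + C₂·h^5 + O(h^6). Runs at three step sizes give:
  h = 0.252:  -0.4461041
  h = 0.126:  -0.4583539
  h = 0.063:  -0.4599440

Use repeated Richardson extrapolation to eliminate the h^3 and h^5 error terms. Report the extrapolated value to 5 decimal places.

-0.46017

First eliminate the h^3 term (factor 2^3 = 8):
  B₁ = (8·(-0.4583539) − (-0.4461041))/7 = -0.4601039
  B₂ = (8·(-0.4599440) − (-0.4583539))/7 = -0.4601712
Then eliminate the h^5 term (factor 2^5 = 32):
  (32·(-0.4601712) − (-0.4601039))/31 = -0.4601734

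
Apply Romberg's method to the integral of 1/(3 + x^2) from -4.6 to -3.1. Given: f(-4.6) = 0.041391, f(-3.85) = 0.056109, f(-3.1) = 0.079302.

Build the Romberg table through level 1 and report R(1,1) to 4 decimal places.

0.0863

R(0,0) (trapezoid, 1 panel, h=1.5000): 0.090520
R(1,0) (trapezoid, 2 panels, h=0.7500): 0.087342
R(1,1) = 0.087342 + (0.087342 − 0.090520)/3 = 0.086283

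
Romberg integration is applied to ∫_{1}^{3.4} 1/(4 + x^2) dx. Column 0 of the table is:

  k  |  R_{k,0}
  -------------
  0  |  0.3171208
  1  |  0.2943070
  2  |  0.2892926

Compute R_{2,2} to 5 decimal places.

Richardson extrapolation on the trapezoidal column (denominator 4−1=3):
R_{1,1} = (4·0.2943070 − 0.3171208) / 3 = 0.2867024
R_{2,1} = (4·0.2892926 − 0.2943070) / 3 = 0.2876211
R_{2,2} = (16·0.2876211 − 0.2867024) / 15 = 0.2876823

0.28768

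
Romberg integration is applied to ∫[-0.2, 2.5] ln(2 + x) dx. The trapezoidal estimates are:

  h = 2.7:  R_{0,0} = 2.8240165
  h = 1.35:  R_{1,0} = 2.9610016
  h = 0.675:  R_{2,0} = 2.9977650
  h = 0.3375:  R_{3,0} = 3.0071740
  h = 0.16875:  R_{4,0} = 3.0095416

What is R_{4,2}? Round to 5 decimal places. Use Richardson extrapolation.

R_{3,1} = (4·3.0071740 − 2.9977650) / 3 = 3.0103103
R_{4,1} = 3.0095416 + (3.0095416 − 3.0071740)/3 = 3.0103308
R_{4,2} = (16·3.0103308 − 3.0103103) / 15 = 3.0103322

3.01033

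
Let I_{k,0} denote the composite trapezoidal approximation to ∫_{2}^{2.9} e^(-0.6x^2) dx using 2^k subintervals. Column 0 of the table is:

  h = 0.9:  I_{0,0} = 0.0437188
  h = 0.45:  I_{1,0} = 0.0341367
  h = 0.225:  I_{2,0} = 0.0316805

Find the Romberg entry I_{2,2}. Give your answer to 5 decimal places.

Richardson extrapolation on the trapezoidal column (denominator 4−1=3):
I_{1,1} = 0.0341367 + (0.0341367 − 0.0437188)/3 = 0.0309427
I_{2,1} = 0.0316805 + (0.0316805 − 0.0341367)/3 = 0.0308618
I_{2,2} = 0.0308618 + (0.0308618 − 0.0309427)/15 = 0.0308564

0.03086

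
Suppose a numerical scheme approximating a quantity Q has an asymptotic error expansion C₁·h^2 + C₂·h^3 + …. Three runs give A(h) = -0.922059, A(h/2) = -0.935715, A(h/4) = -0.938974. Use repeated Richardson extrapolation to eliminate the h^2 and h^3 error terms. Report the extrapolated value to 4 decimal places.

-0.9400

First eliminate the h^2 term (factor 2^2 = 4):
  B₁ = (4·(-0.935715) − (-0.922059))/3 = -0.940267
  B₂ = (4·(-0.938974) − (-0.935715))/3 = -0.940060
Then eliminate the h^3 term (factor 2^3 = 8):
  (8·(-0.940060) − (-0.940267))/7 = -0.940030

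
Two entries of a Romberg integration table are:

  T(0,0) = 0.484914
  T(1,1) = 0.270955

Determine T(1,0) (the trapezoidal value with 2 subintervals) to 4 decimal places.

From T(1,1) = (4·T(1,0) − T(0,0))/3, solve for T(1,0):
4·T(1,0) = 3·0.270955 + 0.484914 = 1.297779
T(1,0) = 0.324445

0.3244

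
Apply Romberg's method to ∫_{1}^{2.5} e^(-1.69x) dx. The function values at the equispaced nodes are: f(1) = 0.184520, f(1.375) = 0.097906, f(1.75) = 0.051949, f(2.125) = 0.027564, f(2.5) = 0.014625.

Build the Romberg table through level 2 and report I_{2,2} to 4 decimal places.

I_{0,0} (trapezoid, 1 panel, h=1.5000): 0.149359
I_{1,0} (trapezoid, 2 panels, h=0.7500): 0.113641
I_{2,0} (trapezoid, 4 panels, h=0.3750): 0.103872
I_{1,1} = 0.113641 + (0.113641 − 0.149359)/3 = 0.101735
I_{2,1} = 0.103872 + (0.103872 − 0.113641)/3 = 0.100616
I_{2,2} = 0.100616 + (0.100616 − 0.101735)/15 = 0.100541

0.1005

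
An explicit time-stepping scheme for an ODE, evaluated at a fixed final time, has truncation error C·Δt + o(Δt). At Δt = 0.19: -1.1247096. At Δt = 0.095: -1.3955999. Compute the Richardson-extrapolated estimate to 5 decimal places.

-1.66649

The leading error scales as Δt; refining by a factor of 2 reduces it by 2^1 = 2.
Extrapolated value = (2·A(Δt/2) − A(Δt)) / (2 − 1)
= (2·(-1.3955999) − (-1.1247096)) / 1
= -1.6664902 / 1 = -1.6664902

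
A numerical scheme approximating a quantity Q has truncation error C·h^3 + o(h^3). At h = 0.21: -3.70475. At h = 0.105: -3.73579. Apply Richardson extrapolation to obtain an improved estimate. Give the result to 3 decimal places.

The leading error scales as h^3; refining by a factor of 2 reduces it by 2^3 = 8.
Extrapolated value = (8·A(h/2) − A(h)) / (8 − 1)
= (8·(-3.73579) − (-3.70475)) / 7
= -26.18157 / 7 = -3.74022

-3.740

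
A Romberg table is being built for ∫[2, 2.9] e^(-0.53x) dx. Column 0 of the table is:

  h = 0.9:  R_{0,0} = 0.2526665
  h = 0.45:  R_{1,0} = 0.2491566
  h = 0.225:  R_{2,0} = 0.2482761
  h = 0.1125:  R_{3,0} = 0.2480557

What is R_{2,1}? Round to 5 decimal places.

Richardson extrapolation on the trapezoidal column (denominator 4−1=3):
R_{2,1} = (4·0.2482761 − 0.2491566) / 3 = 0.2479826

0.24798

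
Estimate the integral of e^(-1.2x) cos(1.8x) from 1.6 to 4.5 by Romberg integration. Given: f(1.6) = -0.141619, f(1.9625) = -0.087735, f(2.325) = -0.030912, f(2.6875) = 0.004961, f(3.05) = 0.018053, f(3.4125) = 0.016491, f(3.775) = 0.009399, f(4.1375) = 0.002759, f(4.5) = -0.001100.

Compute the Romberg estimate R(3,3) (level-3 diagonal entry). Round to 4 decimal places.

R(0,0) (trapezoid, 1 panel, h=2.9000): -0.206943
R(1,0) (trapezoid, 2 panels, h=1.4500): -0.077294
R(2,0) (trapezoid, 4 panels, h=0.7250): -0.054244
R(3,0) (trapezoid, 8 panels, h=0.3625): -0.050150
R(1,1) = -0.077294 + (-0.077294 − (-0.206943))/3 = -0.034078
R(2,1) = -0.054244 + (-0.054244 − (-0.077294))/3 = -0.046561
R(3,1) = -0.050150 + (-0.050150 − (-0.054244))/3 = -0.048785
R(2,2) = -0.046561 + (-0.046561 − (-0.034078))/15 = -0.047393
R(3,2) = -0.048785 + (-0.048785 − (-0.046561))/15 = -0.048933
R(3,3) = -0.048933 + (-0.048933 − (-0.047393))/63 = -0.048957

-0.0490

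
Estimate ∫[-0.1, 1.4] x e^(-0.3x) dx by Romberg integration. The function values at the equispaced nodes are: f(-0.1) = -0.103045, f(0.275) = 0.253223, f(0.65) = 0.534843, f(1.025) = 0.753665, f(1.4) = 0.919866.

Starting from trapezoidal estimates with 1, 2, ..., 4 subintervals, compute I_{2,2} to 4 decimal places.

I_{0,0} (trapezoid, 1 panel, h=1.5000): 0.612616
I_{1,0} (trapezoid, 2 panels, h=0.7500): 0.707440
I_{2,0} (trapezoid, 4 panels, h=0.3750): 0.731303
I_{1,1} = 0.707440 + (0.707440 − 0.612616)/3 = 0.739048
I_{2,1} = 0.731303 + (0.731303 − 0.707440)/3 = 0.739257
I_{2,2} = 0.739257 + (0.739257 − 0.739048)/15 = 0.739271

0.7393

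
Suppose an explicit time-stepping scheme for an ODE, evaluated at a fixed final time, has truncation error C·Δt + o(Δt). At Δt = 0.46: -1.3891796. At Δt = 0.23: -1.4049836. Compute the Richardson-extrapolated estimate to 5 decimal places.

Extrapolated value = (2·A(Δt/2) − A(Δt)) / (2 − 1)
= (2·(-1.4049836) − (-1.3891796)) / 1
= -1.4207876 / 1 = -1.4207876

-1.42079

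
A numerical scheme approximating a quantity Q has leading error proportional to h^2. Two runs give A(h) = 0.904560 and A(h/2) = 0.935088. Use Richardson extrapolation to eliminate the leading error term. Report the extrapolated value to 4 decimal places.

0.9453

The leading error scales as h^2; refining by a factor of 2 reduces it by 2^2 = 4.
Extrapolated value = (4·A(h/2) − A(h)) / (4 − 1)
= (4·0.935088 − 0.904560) / 3
= 2.835792 / 3 = 0.945264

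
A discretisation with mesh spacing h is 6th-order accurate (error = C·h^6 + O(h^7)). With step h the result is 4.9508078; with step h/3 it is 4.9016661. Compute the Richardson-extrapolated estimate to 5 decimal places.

Extrapolated value = (729·A(h/3) − A(h)) / (729 − 1)
= (729·4.9016661 − 4.9508078) / 728
= 3568.3637791 / 728 = 4.9015986

4.90160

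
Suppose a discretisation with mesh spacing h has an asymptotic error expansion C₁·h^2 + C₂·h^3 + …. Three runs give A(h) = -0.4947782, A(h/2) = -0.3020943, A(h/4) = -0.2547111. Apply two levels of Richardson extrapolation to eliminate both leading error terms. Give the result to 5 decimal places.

First eliminate the h^2 term (factor 2^2 = 4):
  B₁ = (4·(-0.3020943) − (-0.4947782))/3 = -0.2378663
  B₂ = (4·(-0.2547111) − (-0.3020943))/3 = -0.2389167
Then eliminate the h^3 term (factor 2^3 = 8):
  (8·(-0.2389167) − (-0.2378663))/7 = -0.2390668

-0.23907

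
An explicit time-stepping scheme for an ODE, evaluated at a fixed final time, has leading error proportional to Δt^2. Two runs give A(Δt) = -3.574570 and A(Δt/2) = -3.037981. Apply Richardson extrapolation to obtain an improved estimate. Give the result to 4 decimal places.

The leading error scales as Δt^2; refining by a factor of 2 reduces it by 2^2 = 4.
Extrapolated value = (4·A(Δt/2) − A(Δt)) / (4 − 1)
= (4·(-3.037981) − (-3.574570)) / 3
= -8.577354 / 3 = -2.859118

-2.8591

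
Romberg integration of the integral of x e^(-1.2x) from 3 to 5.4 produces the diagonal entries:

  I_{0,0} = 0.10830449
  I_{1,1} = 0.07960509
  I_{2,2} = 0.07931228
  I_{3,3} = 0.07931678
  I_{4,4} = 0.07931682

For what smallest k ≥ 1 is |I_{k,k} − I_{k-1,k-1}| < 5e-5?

k = 3

|I_{1,1} − I_{0,0}| = 0.02869940 ≥ 5e-5
|I_{2,2} − I_{1,1}| = 0.00029281 ≥ 5e-5
|I_{3,3} − I_{2,2}| = 0.00000450 < 5e-5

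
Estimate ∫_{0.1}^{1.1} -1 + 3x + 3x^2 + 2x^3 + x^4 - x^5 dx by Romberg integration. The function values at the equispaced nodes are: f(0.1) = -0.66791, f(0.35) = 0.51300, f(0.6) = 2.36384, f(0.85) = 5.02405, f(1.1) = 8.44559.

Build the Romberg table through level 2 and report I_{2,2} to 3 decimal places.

2.889

I_{0,0} (trapezoid, 1 panel, h=1.0000): 3.88884
I_{1,0} (trapezoid, 2 panels, h=0.5000): 3.12634
I_{2,0} (trapezoid, 4 panels, h=0.2500): 2.94743
I_{1,1} = 3.12634 + (3.12634 − 3.88884)/3 = 2.87217
I_{2,1} = 2.94743 + (2.94743 − 3.12634)/3 = 2.88779
I_{2,2} = 2.88779 + (2.88779 − 2.87217)/15 = 2.88883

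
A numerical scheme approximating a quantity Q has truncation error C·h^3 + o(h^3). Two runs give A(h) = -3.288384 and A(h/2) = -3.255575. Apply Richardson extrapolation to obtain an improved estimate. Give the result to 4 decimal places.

-3.2509

Extrapolated value = (8·A(h/2) − A(h)) / (8 − 1)
= (8·(-3.255575) − (-3.288384)) / 7
= -22.756216 / 7 = -3.250888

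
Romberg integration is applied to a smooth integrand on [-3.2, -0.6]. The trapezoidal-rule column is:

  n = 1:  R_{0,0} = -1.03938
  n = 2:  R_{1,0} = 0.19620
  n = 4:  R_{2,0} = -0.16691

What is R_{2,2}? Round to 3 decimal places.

-0.348

R_{1,1} = 0.19620 + (0.19620 − (-1.03938))/3 = 0.60806
R_{2,1} = (4·(-0.16691) − 0.19620) / 3 = -0.28795
R_{2,2} = (16·(-0.28795) − 0.60806) / 15 = -0.34768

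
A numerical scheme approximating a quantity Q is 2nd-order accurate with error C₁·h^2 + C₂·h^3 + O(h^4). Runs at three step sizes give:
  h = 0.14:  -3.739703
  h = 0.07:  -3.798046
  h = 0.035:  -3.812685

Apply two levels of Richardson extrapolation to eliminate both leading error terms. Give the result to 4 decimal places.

-3.8176

First eliminate the h^2 term (factor 2^2 = 4):
  B₁ = (4·(-3.798046) − (-3.739703))/3 = -3.817494
  B₂ = (4·(-3.812685) − (-3.798046))/3 = -3.817565
Then eliminate the h^3 term (factor 2^3 = 8):
  (8·(-3.817565) − (-3.817494))/7 = -3.817575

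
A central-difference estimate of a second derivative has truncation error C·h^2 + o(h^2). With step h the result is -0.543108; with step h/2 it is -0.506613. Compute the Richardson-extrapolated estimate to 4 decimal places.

-0.4944

Extrapolated value = (4·A(h/2) − A(h)) / (4 − 1)
= (4·(-0.506613) − (-0.543108)) / 3
= -1.483344 / 3 = -0.494448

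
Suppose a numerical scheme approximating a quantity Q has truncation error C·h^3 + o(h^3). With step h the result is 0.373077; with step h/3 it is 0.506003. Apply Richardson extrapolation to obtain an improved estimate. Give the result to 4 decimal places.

0.5111

The leading error scales as h^3; refining by a factor of 3 reduces it by 3^3 = 27.
Extrapolated value = (27·A(h/3) − A(h)) / (27 − 1)
= (27·0.506003 − 0.373077) / 26
= 13.289004 / 26 = 0.511116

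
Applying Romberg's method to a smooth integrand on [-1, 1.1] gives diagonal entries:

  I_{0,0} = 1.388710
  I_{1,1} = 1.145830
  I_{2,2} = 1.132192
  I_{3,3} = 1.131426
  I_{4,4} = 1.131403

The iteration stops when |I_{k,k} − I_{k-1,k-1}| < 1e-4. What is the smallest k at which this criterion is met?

|I_{1,1} − I_{0,0}| = 0.242880 ≥ 1e-4
|I_{2,2} − I_{1,1}| = 0.013638 ≥ 1e-4
|I_{3,3} − I_{2,2}| = 0.000766 ≥ 1e-4
|I_{4,4} − I_{3,3}| = 0.000023 < 1e-4

k = 4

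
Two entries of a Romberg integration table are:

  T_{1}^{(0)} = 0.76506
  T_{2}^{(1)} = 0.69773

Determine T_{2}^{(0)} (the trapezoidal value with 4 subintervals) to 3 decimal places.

0.715

From T_{2}^{(1)} = (4·T_{2}^{(0)} − T_{1}^{(0)})/3, solve for T_{2}^{(0)}:
4·T_{2}^{(0)} = 3·0.69773 + 0.76506 = 2.85825
T_{2}^{(0)} = 0.71456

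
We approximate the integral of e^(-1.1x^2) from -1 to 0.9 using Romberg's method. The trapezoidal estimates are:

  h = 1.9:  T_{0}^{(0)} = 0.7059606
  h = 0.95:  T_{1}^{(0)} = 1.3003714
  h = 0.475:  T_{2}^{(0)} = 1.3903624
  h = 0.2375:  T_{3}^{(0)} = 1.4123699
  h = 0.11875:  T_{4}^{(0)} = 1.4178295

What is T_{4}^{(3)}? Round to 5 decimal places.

1.41965

Richardson extrapolation on the trapezoidal column (denominator 4−1=3):
T_{2}^{(1)} = (4·1.3903624 − 1.3003714) / 3 = 1.4203594
T_{3}^{(1)} = 1.4123699 + (1.4123699 − 1.3903624)/3 = 1.4197057
T_{4}^{(1)} = 1.4178295 + (1.4178295 − 1.4123699)/3 = 1.4196494
T_{3}^{(2)} = (16·1.4197057 − 1.4203594) / 15 = 1.4196621
T_{4}^{(2)} = 1.4196494 + (1.4196494 − 1.4197057)/15 = 1.4196456
T_{4}^{(3)} = (64·1.4196456 − 1.4196621) / 63 = 1.4196453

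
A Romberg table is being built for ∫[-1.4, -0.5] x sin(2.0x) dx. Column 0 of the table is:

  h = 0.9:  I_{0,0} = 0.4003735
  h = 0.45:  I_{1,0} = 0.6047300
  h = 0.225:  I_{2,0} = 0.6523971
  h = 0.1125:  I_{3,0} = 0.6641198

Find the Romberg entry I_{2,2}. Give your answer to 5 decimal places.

I_{1,1} = (4·0.6047300 − 0.4003735) / 3 = 0.6728488
I_{2,1} = 0.6523971 + (0.6523971 − 0.6047300)/3 = 0.6682861
I_{2,2} = 0.6682861 + (0.6682861 − 0.6728488)/15 = 0.6679819

0.66798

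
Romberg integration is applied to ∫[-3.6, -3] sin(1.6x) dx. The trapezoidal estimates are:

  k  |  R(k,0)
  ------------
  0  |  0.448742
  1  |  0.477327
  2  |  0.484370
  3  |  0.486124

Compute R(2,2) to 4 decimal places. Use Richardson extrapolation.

0.4867

Richardson extrapolation on the trapezoidal column (denominator 4−1=3):
R(1,1) = 0.477327 + (0.477327 − 0.448742)/3 = 0.486855
R(2,1) = (4·0.484370 − 0.477327) / 3 = 0.486718
R(2,2) = 0.486718 + (0.486718 − 0.486855)/15 = 0.486709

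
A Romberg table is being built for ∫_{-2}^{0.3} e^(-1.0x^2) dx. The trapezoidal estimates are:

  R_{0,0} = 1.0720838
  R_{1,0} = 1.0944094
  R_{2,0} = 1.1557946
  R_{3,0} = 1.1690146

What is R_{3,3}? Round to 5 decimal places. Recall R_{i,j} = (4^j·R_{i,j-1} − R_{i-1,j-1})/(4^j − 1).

R_{1,1} = (4·1.0944094 − 1.0720838) / 3 = 1.1018513
R_{2,1} = (4·1.1557946 − 1.0944094) / 3 = 1.1762563
R_{3,1} = 1.1690146 + (1.1690146 − 1.1557946)/3 = 1.1734213
R_{2,2} = 1.1762563 + (1.1762563 − 1.1018513)/15 = 1.1812166
R_{3,2} = (16·1.1734213 − 1.1762563) / 15 = 1.1732323
R_{3,3} = (64·1.1732323 − 1.1812166) / 63 = 1.1731056

1.17311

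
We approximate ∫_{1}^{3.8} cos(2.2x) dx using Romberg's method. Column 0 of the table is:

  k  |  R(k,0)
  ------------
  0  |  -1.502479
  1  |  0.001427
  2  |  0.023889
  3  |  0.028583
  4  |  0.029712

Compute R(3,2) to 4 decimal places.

0.0301

R(2,1) = (4·0.023889 − 0.001427) / 3 = 0.031376
R(3,1) = (4·0.028583 − 0.023889) / 3 = 0.030148
R(3,2) = (16·0.030148 − 0.031376) / 15 = 0.030066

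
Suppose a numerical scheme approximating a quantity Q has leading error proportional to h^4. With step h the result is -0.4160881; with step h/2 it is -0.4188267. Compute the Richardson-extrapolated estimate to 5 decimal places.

The leading error scales as h^4; refining by a factor of 2 reduces it by 2^4 = 16.
Extrapolated value = (16·A(h/2) − A(h)) / (16 − 1)
= (16·(-0.4188267) − (-0.4160881)) / 15
= -6.2851391 / 15 = -0.4190093

-0.41901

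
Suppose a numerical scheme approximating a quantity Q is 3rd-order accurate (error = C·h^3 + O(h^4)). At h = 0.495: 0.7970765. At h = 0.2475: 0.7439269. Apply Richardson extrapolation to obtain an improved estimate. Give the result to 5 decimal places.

0.73633

The leading error scales as h^3; refining by a factor of 2 reduces it by 2^3 = 8.
Extrapolated value = (8·A(h/2) − A(h)) / (8 − 1)
= (8·0.7439269 − 0.7970765) / 7
= 5.1543387 / 7 = 0.7363341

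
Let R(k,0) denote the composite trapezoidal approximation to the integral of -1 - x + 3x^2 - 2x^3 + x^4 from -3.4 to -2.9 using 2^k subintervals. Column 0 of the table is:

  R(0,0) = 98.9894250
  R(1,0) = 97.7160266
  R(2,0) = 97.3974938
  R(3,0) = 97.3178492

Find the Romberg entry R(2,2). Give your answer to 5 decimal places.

97.29130

Richardson extrapolation on the trapezoidal column (denominator 4−1=3):
R(1,1) = 97.7160266 + (97.7160266 − 98.9894250)/3 = 97.2915605
R(2,1) = 97.3974938 + (97.3974938 − 97.7160266)/3 = 97.2913162
R(2,2) = 97.2913162 + (97.2913162 − 97.2915605)/15 = 97.2912999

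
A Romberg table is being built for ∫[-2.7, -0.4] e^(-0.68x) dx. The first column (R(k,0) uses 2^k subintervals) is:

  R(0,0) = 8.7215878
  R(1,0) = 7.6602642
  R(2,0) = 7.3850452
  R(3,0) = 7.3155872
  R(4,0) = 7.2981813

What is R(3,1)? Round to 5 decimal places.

7.29243

R(3,1) = 7.3155872 + (7.3155872 − 7.3850452)/3 = 7.2924345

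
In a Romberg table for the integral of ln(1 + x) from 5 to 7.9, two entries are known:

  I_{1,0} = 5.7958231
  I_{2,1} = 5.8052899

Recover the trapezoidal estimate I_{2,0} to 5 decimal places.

5.80292

From I_{2,1} = (4·I_{2,0} − I_{1,0})/3, solve for I_{2,0}:
4·I_{2,0} = 3·5.8052899 + 5.7958231 = 23.2116928
I_{2,0} = 5.8029232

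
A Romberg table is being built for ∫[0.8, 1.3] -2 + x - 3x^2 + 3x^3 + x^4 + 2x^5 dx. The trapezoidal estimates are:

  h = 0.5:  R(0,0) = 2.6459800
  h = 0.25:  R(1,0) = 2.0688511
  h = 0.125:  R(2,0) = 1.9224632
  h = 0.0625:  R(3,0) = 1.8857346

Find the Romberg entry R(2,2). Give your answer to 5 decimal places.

1.87348

R(1,1) = (4·2.0688511 − 2.6459800) / 3 = 1.8764748
R(2,1) = 1.9224632 + (1.9224632 − 2.0688511)/3 = 1.8736672
R(2,2) = (16·1.8736672 − 1.8764748) / 15 = 1.8734800
(Column j=1 coincides with Simpson's rule on the same nodes.)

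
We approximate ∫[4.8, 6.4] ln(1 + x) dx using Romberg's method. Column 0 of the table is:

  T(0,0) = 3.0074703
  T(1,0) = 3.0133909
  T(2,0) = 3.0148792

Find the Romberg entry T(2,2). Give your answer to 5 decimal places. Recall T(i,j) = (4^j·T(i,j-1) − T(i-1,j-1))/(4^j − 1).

Richardson extrapolation on the trapezoidal column (denominator 4−1=3):
T(1,1) = 3.0133909 + (3.0133909 − 3.0074703)/3 = 3.0153644
T(2,1) = (4·3.0148792 − 3.0133909) / 3 = 3.0153753
T(2,2) = 3.0153753 + (3.0153753 − 3.0153644)/15 = 3.0153760
(Column j=1 coincides with Simpson's rule on the same nodes.)

3.01538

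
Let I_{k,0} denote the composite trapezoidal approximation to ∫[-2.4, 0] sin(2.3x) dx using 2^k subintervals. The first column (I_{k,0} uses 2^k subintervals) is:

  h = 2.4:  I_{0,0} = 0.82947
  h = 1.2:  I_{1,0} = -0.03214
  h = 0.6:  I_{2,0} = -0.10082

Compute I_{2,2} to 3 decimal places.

-0.111

I_{1,1} = -0.03214 + (-0.03214 − 0.82947)/3 = -0.31934
I_{2,1} = (4·(-0.10082) − (-0.03214)) / 3 = -0.12371
I_{2,2} = -0.12371 + (-0.12371 − (-0.31934))/15 = -0.11067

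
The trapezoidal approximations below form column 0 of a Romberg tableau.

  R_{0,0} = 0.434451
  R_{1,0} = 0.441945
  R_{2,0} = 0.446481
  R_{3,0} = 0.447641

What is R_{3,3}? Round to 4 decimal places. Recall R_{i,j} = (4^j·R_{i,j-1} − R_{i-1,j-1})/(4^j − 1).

0.4480

R_{1,1} = (4·0.441945 − 0.434451) / 3 = 0.444443
R_{2,1} = (4·0.446481 − 0.441945) / 3 = 0.447993
R_{3,1} = (4·0.447641 − 0.446481) / 3 = 0.448028
R_{2,2} = (16·0.447993 − 0.444443) / 15 = 0.448230
R_{3,2} = (16·0.448028 − 0.447993) / 15 = 0.448030
R_{3,3} = 0.448030 + (0.448030 − 0.448230)/63 = 0.448027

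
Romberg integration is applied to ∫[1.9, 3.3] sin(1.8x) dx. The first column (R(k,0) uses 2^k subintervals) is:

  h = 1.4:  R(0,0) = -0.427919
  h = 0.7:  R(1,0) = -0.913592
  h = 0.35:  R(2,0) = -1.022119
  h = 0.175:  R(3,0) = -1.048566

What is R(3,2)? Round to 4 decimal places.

Richardson extrapolation on the trapezoidal column (denominator 4−1=3):
R(2,1) = (4·(-1.022119) − (-0.913592)) / 3 = -1.058295
R(3,1) = (4·(-1.048566) − (-1.022119)) / 3 = -1.057382
R(3,2) = (16·(-1.057382) − (-1.058295)) / 15 = -1.057321

-1.0573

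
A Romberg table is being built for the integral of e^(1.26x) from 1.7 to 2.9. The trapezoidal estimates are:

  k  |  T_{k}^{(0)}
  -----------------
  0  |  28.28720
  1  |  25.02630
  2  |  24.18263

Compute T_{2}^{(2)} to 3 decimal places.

T_{1}^{(1)} = 25.02630 + (25.02630 − 28.28720)/3 = 23.93933
T_{2}^{(1)} = (4·24.18263 − 25.02630) / 3 = 23.90141
T_{2}^{(2)} = 23.90141 + (23.90141 − 23.93933)/15 = 23.89888

23.899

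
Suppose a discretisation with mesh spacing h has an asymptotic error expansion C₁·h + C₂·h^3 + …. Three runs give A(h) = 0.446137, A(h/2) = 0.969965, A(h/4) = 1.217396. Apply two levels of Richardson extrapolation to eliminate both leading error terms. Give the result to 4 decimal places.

First eliminate the h term (factor 2^1 = 2):
  B₁ = (2·0.969965 − 0.446137)/1 = 1.493793
  B₂ = (2·1.217396 − 0.969965)/1 = 1.464827
Then eliminate the h^3 term (factor 2^3 = 8):
  (8·1.464827 − 1.493793)/7 = 1.460689

1.4607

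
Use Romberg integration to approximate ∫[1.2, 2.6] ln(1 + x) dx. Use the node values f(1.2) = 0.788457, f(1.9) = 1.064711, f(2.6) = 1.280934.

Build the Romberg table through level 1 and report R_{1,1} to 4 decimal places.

R_{0,0} (trapezoid, 1 panel, h=1.4000): 1.448574
R_{1,0} (trapezoid, 2 panels, h=0.7000): 1.469585
R_{1,1} = 1.469585 + (1.469585 − 1.448574)/3 = 1.476589

1.4766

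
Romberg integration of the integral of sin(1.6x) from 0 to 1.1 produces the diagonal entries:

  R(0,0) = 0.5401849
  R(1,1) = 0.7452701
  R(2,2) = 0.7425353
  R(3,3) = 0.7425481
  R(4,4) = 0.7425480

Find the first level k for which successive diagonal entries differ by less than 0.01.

|R(1,1) − R(0,0)| = 0.2050852 ≥ 0.01
|R(2,2) − R(1,1)| = 0.0027348 < 0.01

k = 2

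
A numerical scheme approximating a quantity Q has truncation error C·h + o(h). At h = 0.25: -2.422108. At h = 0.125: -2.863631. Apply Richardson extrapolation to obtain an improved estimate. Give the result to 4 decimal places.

-3.3052

Extrapolated value = (2·A(h/2) − A(h)) / (2 − 1)
= (2·(-2.863631) − (-2.422108)) / 1
= -3.305154 / 1 = -3.305154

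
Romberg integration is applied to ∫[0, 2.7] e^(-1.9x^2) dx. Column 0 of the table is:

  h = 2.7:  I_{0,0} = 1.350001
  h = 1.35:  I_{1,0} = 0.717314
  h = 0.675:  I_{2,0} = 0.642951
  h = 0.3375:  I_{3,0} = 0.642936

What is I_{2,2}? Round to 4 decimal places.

Richardson extrapolation on the trapezoidal column (denominator 4−1=3):
I_{1,1} = (4·0.717314 − 1.350001) / 3 = 0.506418
I_{2,1} = (4·0.642951 − 0.717314) / 3 = 0.618163
I_{2,2} = (16·0.618163 − 0.506418) / 15 = 0.625613

0.6256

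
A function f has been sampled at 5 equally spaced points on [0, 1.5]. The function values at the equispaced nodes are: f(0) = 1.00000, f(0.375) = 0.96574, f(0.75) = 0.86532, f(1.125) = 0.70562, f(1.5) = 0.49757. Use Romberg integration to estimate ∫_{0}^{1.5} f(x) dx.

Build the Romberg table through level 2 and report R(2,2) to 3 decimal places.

1.239

R(0,0) (trapezoid, 1 panel, h=1.5000): 1.12318
R(1,0) (trapezoid, 2 panels, h=0.7500): 1.21058
R(2,0) (trapezoid, 4 panels, h=0.3750): 1.23205
R(1,1) = 1.21058 + (1.21058 − 1.12318)/3 = 1.23971
R(2,1) = 1.23205 + (1.23205 − 1.21058)/3 = 1.23921
R(2,2) = 1.23921 + (1.23921 − 1.23971)/15 = 1.23918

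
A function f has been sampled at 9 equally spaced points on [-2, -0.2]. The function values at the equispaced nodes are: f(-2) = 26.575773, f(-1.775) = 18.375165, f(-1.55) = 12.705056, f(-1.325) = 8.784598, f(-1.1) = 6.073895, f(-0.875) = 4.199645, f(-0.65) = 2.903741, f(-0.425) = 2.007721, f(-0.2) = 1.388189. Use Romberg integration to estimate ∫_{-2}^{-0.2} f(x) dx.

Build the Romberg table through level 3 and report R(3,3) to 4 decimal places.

15.3583

R(0,0) (trapezoid, 1 panel, h=1.8000): 25.167566
R(1,0) (trapezoid, 2 panels, h=0.9000): 18.050288
R(2,0) (trapezoid, 4 panels, h=0.4500): 16.049103
R(3,0) (trapezoid, 8 panels, h=0.2250): 15.532155
R(1,1) = 18.050288 + (18.050288 − 25.167566)/3 = 15.677862
R(2,1) = 16.049103 + (16.049103 − 18.050288)/3 = 15.382041
R(3,1) = 15.532155 + (15.532155 − 16.049103)/3 = 15.359839
R(2,2) = 15.382041 + (15.382041 − 15.677862)/15 = 15.362320
R(3,2) = 15.359839 + (15.359839 − 15.382041)/15 = 15.358359
R(3,3) = 15.358359 + (15.358359 − 15.362320)/63 = 15.358296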